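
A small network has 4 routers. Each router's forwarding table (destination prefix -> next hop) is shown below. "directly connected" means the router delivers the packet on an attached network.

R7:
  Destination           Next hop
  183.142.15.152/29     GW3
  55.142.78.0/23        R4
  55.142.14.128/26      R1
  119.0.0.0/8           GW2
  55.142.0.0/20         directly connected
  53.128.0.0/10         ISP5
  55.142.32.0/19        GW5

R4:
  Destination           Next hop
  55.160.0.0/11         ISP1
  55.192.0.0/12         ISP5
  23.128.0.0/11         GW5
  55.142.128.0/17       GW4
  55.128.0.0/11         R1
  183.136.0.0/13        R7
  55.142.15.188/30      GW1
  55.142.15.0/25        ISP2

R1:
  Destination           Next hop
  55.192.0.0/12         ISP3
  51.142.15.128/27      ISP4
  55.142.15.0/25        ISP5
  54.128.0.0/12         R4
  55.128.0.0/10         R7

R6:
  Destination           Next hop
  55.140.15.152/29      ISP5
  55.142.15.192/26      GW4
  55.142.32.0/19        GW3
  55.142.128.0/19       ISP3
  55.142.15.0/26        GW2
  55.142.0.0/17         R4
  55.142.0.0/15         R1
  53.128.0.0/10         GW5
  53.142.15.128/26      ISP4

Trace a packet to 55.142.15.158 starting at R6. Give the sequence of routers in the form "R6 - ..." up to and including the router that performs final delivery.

R6 - R4 - R1 - R7

At R6: longest match for 55.142.15.158 is 55.142.0.0/17 -> R4
At R4: longest match for 55.142.15.158 is 55.128.0.0/11 -> R1
At R1: longest match for 55.142.15.158 is 55.128.0.0/10 -> R7
At R7: longest match for 55.142.15.158 is 55.142.0.0/20 -> directly connected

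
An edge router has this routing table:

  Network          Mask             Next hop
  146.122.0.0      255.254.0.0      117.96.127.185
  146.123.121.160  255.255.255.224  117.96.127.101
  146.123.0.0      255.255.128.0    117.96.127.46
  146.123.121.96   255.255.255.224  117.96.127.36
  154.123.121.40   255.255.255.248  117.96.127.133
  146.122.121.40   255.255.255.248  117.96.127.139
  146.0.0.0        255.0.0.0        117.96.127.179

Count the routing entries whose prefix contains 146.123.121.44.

Prefixes containing 146.123.121.44:
  146.0.0.0/8 (146.0.0.0 - 146.255.255.255)
  146.122.0.0/15 (146.122.0.0 - 146.123.255.255)
  146.123.0.0/17 (146.123.0.0 - 146.123.127.255)
Total matching entries: 3.

3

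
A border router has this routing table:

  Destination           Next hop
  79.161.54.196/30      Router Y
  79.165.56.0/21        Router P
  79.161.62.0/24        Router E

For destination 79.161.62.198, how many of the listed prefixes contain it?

Prefixes containing 79.161.62.198:
  79.161.62.0/24 (79.161.62.0 - 79.161.62.255)
Total matching entries: 1.

1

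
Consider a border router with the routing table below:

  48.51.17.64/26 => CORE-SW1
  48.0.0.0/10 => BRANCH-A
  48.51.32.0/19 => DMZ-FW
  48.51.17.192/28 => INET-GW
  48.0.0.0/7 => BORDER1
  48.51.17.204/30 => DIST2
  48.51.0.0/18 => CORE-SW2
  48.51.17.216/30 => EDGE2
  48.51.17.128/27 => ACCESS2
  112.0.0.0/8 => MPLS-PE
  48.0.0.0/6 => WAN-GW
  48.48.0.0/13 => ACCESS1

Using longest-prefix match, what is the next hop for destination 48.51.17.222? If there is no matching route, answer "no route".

CORE-SW2

Routes whose prefix contains 48.51.17.222:
  48.0.0.0/6 (48.0.0.0 - 51.255.255.255) -> WAN-GW
  48.0.0.0/7 (48.0.0.0 - 49.255.255.255) -> BORDER1
  48.0.0.0/10 (48.0.0.0 - 48.63.255.255) -> BRANCH-A
  48.48.0.0/13 (48.48.0.0 - 48.55.255.255) -> ACCESS1
  48.51.0.0/18 (48.51.0.0 - 48.51.63.255) -> CORE-SW2
More-specific entries that do NOT match:
  48.51.17.204/30 (48.51.17.204 - 48.51.17.207) does not contain 48.51.17.222
  48.51.17.216/30 (48.51.17.216 - 48.51.17.219) does not contain 48.51.17.222
  48.51.17.192/28 (48.51.17.192 - 48.51.17.207) does not contain 48.51.17.222
  48.51.17.128/27 (48.51.17.128 - 48.51.17.159) does not contain 48.51.17.222
  48.51.17.64/26 (48.51.17.64 - 48.51.17.127) does not contain 48.51.17.222
  48.51.32.0/19 (48.51.32.0 - 48.51.63.255) does not contain 48.51.17.222
Longest matching prefix is /18 -> next hop CORE-SW2.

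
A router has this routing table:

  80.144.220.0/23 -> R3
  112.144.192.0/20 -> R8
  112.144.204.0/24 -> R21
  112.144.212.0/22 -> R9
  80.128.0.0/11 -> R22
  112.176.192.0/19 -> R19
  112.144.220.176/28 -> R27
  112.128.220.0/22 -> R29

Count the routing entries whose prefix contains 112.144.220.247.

0

No listed prefix contains 112.144.220.247.
Total matching entries: 0.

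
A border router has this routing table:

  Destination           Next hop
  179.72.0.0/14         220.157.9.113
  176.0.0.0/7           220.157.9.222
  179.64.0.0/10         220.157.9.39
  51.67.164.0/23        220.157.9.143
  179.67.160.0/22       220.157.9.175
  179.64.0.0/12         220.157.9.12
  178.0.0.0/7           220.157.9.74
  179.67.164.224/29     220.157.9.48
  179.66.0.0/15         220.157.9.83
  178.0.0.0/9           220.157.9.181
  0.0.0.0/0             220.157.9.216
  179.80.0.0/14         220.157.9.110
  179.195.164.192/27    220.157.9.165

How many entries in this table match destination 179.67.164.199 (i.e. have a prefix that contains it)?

5

Prefixes containing 179.67.164.199:
  0.0.0.0/0 (default, matches everything)
  178.0.0.0/7 (178.0.0.0 - 179.255.255.255)
  179.64.0.0/10 (179.64.0.0 - 179.127.255.255)
  179.64.0.0/12 (179.64.0.0 - 179.79.255.255)
  179.66.0.0/15 (179.66.0.0 - 179.67.255.255)
Total matching entries: 5.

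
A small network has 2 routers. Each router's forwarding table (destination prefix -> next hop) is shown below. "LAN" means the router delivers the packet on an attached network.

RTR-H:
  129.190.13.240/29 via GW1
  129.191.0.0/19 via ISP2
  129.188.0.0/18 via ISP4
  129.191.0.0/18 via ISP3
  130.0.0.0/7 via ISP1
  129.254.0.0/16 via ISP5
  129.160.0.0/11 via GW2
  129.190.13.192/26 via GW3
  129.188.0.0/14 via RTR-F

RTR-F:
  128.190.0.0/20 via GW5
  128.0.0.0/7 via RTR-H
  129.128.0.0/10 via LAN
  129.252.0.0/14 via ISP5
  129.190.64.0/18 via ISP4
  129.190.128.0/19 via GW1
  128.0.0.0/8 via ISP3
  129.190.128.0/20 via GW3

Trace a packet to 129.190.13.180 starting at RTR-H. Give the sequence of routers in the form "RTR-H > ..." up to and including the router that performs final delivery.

At RTR-H: longest match for 129.190.13.180 is 129.188.0.0/14 -> RTR-F
At RTR-F: longest match for 129.190.13.180 is 129.128.0.0/10 -> LAN

RTR-H > RTR-F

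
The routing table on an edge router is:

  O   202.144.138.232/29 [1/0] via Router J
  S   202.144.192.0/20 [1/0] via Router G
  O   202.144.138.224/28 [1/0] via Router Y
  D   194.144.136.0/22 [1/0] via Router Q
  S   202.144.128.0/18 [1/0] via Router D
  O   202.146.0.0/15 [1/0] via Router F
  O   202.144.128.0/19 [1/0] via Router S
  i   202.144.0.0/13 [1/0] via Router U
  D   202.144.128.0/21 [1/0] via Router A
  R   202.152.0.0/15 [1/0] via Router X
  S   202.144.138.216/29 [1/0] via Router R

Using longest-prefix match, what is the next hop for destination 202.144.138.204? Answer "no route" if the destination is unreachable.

Routes whose prefix contains 202.144.138.204:
  202.144.0.0/13 (202.144.0.0 - 202.151.255.255) -> Router U
  202.144.128.0/18 (202.144.128.0 - 202.144.191.255) -> Router D
  202.144.128.0/19 (202.144.128.0 - 202.144.159.255) -> Router S
More-specific entries that do NOT match:
  202.144.138.232/29 (202.144.138.232 - 202.144.138.239) does not contain 202.144.138.204
  202.144.138.216/29 (202.144.138.216 - 202.144.138.223) does not contain 202.144.138.204
  202.144.138.224/28 (202.144.138.224 - 202.144.138.239) does not contain 202.144.138.204
  194.144.136.0/22 (194.144.136.0 - 194.144.139.255) does not contain 202.144.138.204
  202.144.128.0/21 (202.144.128.0 - 202.144.135.255) does not contain 202.144.138.204
  202.144.192.0/20 (202.144.192.0 - 202.144.207.255) does not contain 202.144.138.204
Longest matching prefix is /19 -> next hop Router S.

Router S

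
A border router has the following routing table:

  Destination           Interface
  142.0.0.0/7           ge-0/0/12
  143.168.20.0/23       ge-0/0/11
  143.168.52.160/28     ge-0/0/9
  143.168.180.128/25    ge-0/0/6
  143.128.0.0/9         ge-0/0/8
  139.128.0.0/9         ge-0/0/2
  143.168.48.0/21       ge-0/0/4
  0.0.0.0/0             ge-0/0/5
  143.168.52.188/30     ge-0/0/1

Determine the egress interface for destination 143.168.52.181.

ge-0/0/4

Routes whose prefix contains 143.168.52.181:
  0.0.0.0/0 (default, matches everything) -> ge-0/0/5
  142.0.0.0/7 (142.0.0.0 - 143.255.255.255) -> ge-0/0/12
  143.128.0.0/9 (143.128.0.0 - 143.255.255.255) -> ge-0/0/8
  143.168.48.0/21 (143.168.48.0 - 143.168.55.255) -> ge-0/0/4
More-specific entries that do NOT match:
  143.168.52.188/30 (143.168.52.188 - 143.168.52.191) does not contain 143.168.52.181
  143.168.52.160/28 (143.168.52.160 - 143.168.52.175) does not contain 143.168.52.181
  143.168.180.128/25 (143.168.180.128 - 143.168.180.255) does not contain 143.168.52.181
  143.168.20.0/23 (143.168.20.0 - 143.168.21.255) does not contain 143.168.52.181
Longest matching prefix is /21 -> interface ge-0/0/4.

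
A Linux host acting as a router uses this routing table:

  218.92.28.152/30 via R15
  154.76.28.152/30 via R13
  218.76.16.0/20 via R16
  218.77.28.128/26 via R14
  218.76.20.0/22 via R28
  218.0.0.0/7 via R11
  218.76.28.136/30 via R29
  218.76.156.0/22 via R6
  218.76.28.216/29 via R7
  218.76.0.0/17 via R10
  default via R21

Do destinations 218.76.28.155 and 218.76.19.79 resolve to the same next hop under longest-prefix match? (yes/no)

yes

218.76.28.155: longest match 218.76.16.0/20 -> R16
218.76.19.79: longest match 218.76.16.0/20 -> R16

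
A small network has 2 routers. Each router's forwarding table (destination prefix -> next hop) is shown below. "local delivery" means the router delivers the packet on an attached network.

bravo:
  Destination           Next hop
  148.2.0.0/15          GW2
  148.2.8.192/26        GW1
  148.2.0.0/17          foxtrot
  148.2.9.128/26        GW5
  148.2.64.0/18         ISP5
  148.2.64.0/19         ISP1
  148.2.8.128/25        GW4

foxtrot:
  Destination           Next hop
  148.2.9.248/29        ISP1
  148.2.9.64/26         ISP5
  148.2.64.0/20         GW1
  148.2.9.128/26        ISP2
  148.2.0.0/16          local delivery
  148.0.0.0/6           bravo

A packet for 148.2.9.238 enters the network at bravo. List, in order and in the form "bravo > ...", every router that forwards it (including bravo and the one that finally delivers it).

bravo > foxtrot

At bravo: longest match for 148.2.9.238 is 148.2.0.0/17 -> foxtrot
At foxtrot: longest match for 148.2.9.238 is 148.2.0.0/16 -> local delivery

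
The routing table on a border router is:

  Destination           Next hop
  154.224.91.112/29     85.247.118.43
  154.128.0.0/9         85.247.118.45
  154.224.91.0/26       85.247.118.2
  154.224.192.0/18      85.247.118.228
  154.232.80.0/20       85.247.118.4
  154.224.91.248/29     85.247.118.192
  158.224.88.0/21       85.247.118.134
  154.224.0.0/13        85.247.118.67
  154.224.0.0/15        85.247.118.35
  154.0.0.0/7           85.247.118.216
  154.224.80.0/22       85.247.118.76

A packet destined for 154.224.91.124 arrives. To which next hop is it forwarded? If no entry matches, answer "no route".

Routes whose prefix contains 154.224.91.124:
  154.0.0.0/7 (154.0.0.0 - 155.255.255.255) -> 85.247.118.216
  154.128.0.0/9 (154.128.0.0 - 154.255.255.255) -> 85.247.118.45
  154.224.0.0/13 (154.224.0.0 - 154.231.255.255) -> 85.247.118.67
  154.224.0.0/15 (154.224.0.0 - 154.225.255.255) -> 85.247.118.35
More-specific entries that do NOT match:
  154.224.91.112/29 (154.224.91.112 - 154.224.91.119) does not contain 154.224.91.124
  154.224.91.248/29 (154.224.91.248 - 154.224.91.255) does not contain 154.224.91.124
  154.224.91.0/26 (154.224.91.0 - 154.224.91.63) does not contain 154.224.91.124
  154.224.80.0/22 (154.224.80.0 - 154.224.83.255) does not contain 154.224.91.124
  158.224.88.0/21 (158.224.88.0 - 158.224.95.255) does not contain 154.224.91.124
  154.232.80.0/20 (154.232.80.0 - 154.232.95.255) does not contain 154.224.91.124
  154.224.192.0/18 (154.224.192.0 - 154.224.255.255) does not contain 154.224.91.124
Longest matching prefix is /15 -> next hop 85.247.118.35.

85.247.118.35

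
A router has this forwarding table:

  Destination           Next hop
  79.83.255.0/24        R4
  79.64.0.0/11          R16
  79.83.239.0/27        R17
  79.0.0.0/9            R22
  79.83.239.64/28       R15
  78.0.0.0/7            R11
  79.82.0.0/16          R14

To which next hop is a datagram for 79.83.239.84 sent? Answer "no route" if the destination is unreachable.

Routes whose prefix contains 79.83.239.84:
  78.0.0.0/7 (78.0.0.0 - 79.255.255.255) -> R11
  79.0.0.0/9 (79.0.0.0 - 79.127.255.255) -> R22
  79.64.0.0/11 (79.64.0.0 - 79.95.255.255) -> R16
More-specific entries that do NOT match:
  79.83.239.64/28 (79.83.239.64 - 79.83.239.79) does not contain 79.83.239.84
  79.83.239.0/27 (79.83.239.0 - 79.83.239.31) does not contain 79.83.239.84
  79.83.255.0/24 (79.83.255.0 - 79.83.255.255) does not contain 79.83.239.84
  79.82.0.0/16 (79.82.0.0 - 79.82.255.255) does not contain 79.83.239.84
Longest matching prefix is /11 -> next hop R16.

R16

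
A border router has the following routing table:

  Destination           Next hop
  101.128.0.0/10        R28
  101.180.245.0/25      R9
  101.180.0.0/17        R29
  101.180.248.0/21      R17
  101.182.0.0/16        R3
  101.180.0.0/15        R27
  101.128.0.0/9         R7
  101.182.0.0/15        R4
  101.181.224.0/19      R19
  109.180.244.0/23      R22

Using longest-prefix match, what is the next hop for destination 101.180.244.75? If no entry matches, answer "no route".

R27

Routes whose prefix contains 101.180.244.75:
  101.128.0.0/9 (101.128.0.0 - 101.255.255.255) -> R7
  101.128.0.0/10 (101.128.0.0 - 101.191.255.255) -> R28
  101.180.0.0/15 (101.180.0.0 - 101.181.255.255) -> R27
More-specific entries that do NOT match:
  101.180.245.0/25 (101.180.245.0 - 101.180.245.127) does not contain 101.180.244.75
  109.180.244.0/23 (109.180.244.0 - 109.180.245.255) does not contain 101.180.244.75
  101.180.248.0/21 (101.180.248.0 - 101.180.255.255) does not contain 101.180.244.75
  101.181.224.0/19 (101.181.224.0 - 101.181.255.255) does not contain 101.180.244.75
  101.180.0.0/17 (101.180.0.0 - 101.180.127.255) does not contain 101.180.244.75
  101.182.0.0/16 (101.182.0.0 - 101.182.255.255) does not contain 101.180.244.75
Longest matching prefix is /15 -> next hop R27.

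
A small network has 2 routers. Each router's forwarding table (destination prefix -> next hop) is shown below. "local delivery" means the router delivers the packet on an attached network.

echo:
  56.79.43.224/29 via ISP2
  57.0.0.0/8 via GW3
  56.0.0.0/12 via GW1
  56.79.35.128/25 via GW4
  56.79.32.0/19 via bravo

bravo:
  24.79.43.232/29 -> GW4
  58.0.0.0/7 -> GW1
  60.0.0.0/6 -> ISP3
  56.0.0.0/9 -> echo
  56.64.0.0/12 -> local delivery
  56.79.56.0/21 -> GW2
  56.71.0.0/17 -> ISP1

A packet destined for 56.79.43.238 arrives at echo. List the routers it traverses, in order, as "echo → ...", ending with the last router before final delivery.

At echo: longest match for 56.79.43.238 is 56.79.32.0/19 -> bravo
At bravo: longest match for 56.79.43.238 is 56.64.0.0/12 -> local delivery

echo → bravo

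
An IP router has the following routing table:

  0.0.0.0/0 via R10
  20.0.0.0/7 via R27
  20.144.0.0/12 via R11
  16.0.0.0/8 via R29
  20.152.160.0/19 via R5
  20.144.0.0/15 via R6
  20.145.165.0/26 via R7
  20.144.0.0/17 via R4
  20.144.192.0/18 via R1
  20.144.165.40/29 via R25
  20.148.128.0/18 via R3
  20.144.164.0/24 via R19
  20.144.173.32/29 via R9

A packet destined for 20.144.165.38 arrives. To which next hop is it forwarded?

R6

Routes whose prefix contains 20.144.165.38:
  0.0.0.0/0 (default, matches everything) -> R10
  20.0.0.0/7 (20.0.0.0 - 21.255.255.255) -> R27
  20.144.0.0/12 (20.144.0.0 - 20.159.255.255) -> R11
  20.144.0.0/15 (20.144.0.0 - 20.145.255.255) -> R6
More-specific entries that do NOT match:
  20.144.165.40/29 (20.144.165.40 - 20.144.165.47) does not contain 20.144.165.38
  20.144.173.32/29 (20.144.173.32 - 20.144.173.39) does not contain 20.144.165.38
  20.145.165.0/26 (20.145.165.0 - 20.145.165.63) does not contain 20.144.165.38
  20.144.164.0/24 (20.144.164.0 - 20.144.164.255) does not contain 20.144.165.38
  20.152.160.0/19 (20.152.160.0 - 20.152.191.255) does not contain 20.144.165.38
  20.144.192.0/18 (20.144.192.0 - 20.144.255.255) does not contain 20.144.165.38
  20.148.128.0/18 (20.148.128.0 - 20.148.191.255) does not contain 20.144.165.38
  20.144.0.0/17 (20.144.0.0 - 20.144.127.255) does not contain 20.144.165.38
Longest matching prefix is /15 -> next hop R6.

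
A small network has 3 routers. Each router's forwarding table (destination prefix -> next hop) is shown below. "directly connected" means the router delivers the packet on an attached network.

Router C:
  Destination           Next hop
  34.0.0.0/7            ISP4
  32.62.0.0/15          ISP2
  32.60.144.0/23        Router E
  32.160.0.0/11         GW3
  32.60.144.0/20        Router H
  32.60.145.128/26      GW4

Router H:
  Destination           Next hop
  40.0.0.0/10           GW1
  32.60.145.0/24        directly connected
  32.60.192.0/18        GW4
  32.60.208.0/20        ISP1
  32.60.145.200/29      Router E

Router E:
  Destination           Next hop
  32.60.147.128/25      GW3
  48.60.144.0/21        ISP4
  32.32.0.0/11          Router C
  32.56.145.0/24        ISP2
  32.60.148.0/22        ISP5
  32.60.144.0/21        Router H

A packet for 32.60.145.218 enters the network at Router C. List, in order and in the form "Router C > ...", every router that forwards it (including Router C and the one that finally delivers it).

Router C > Router E > Router H

At Router C: longest match for 32.60.145.218 is 32.60.144.0/23 -> Router E
At Router E: longest match for 32.60.145.218 is 32.60.144.0/21 -> Router H
At Router H: longest match for 32.60.145.218 is 32.60.145.0/24 -> directly connected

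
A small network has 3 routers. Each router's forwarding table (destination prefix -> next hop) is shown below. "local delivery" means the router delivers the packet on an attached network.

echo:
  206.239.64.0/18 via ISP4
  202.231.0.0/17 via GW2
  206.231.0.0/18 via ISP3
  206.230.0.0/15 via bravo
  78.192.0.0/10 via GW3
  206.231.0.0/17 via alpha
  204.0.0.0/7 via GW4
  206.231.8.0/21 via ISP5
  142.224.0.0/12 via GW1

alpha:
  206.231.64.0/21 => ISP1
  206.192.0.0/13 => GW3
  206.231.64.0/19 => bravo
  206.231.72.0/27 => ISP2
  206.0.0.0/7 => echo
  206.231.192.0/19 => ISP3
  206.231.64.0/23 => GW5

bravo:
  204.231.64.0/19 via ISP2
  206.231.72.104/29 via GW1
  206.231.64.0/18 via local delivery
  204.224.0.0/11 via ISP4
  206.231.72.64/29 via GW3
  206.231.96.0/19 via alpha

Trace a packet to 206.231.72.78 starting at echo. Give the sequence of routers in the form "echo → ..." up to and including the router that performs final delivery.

echo → alpha → bravo

At echo: longest match for 206.231.72.78 is 206.231.0.0/17 -> alpha
At alpha: longest match for 206.231.72.78 is 206.231.64.0/19 -> bravo
At bravo: longest match for 206.231.72.78 is 206.231.64.0/18 -> local delivery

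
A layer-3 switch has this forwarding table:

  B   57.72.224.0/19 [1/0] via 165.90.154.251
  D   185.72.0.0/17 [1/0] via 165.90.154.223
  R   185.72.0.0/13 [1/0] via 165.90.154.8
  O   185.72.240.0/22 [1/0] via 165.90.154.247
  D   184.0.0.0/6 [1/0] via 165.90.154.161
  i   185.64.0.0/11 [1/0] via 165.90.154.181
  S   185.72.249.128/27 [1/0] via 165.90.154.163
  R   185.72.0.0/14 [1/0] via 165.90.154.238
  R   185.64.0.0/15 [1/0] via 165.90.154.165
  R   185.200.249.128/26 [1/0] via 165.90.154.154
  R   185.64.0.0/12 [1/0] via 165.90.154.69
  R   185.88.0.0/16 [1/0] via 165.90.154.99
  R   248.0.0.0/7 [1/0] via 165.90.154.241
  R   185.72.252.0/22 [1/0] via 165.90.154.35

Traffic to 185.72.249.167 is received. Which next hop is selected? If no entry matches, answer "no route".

Routes whose prefix contains 185.72.249.167:
  184.0.0.0/6 (184.0.0.0 - 187.255.255.255) -> 165.90.154.161
  185.64.0.0/11 (185.64.0.0 - 185.95.255.255) -> 165.90.154.181
  185.64.0.0/12 (185.64.0.0 - 185.79.255.255) -> 165.90.154.69
  185.72.0.0/13 (185.72.0.0 - 185.79.255.255) -> 165.90.154.8
  185.72.0.0/14 (185.72.0.0 - 185.75.255.255) -> 165.90.154.238
More-specific entries that do NOT match:
  185.72.249.128/27 (185.72.249.128 - 185.72.249.159) does not contain 185.72.249.167
  185.200.249.128/26 (185.200.249.128 - 185.200.249.191) does not contain 185.72.249.167
  185.72.240.0/22 (185.72.240.0 - 185.72.243.255) does not contain 185.72.249.167
  185.72.252.0/22 (185.72.252.0 - 185.72.255.255) does not contain 185.72.249.167
  57.72.224.0/19 (57.72.224.0 - 57.72.255.255) does not contain 185.72.249.167
  185.72.0.0/17 (185.72.0.0 - 185.72.127.255) does not contain 185.72.249.167
  185.88.0.0/16 (185.88.0.0 - 185.88.255.255) does not contain 185.72.249.167
  185.64.0.0/15 (185.64.0.0 - 185.65.255.255) does not contain 185.72.249.167
Longest matching prefix is /14 -> next hop 165.90.154.238.

165.90.154.238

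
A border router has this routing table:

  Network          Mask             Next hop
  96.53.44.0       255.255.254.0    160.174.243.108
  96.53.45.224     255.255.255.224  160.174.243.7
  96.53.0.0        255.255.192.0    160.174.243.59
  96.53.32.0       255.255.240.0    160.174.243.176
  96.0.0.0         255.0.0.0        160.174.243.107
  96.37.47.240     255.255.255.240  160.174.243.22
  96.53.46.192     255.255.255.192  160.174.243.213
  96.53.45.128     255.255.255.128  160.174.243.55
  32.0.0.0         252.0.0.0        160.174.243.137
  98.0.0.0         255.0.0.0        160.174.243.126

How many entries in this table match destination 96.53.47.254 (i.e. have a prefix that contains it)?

3

Prefixes containing 96.53.47.254:
  96.0.0.0/8 (96.0.0.0 - 96.255.255.255)
  96.53.0.0/18 (96.53.0.0 - 96.53.63.255)
  96.53.32.0/20 (96.53.32.0 - 96.53.47.255)
Total matching entries: 3.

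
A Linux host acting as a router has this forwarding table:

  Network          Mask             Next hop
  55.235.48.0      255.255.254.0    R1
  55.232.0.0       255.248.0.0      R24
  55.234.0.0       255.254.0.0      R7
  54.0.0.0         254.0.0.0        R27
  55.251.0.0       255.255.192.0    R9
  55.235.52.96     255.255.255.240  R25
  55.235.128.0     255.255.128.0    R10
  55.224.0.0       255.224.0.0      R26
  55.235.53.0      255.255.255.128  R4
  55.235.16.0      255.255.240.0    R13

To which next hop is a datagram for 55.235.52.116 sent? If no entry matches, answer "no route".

R7

Routes whose prefix contains 55.235.52.116:
  54.0.0.0/7 (54.0.0.0 - 55.255.255.255) -> R27
  55.224.0.0/11 (55.224.0.0 - 55.255.255.255) -> R26
  55.232.0.0/13 (55.232.0.0 - 55.239.255.255) -> R24
  55.234.0.0/15 (55.234.0.0 - 55.235.255.255) -> R7
More-specific entries that do NOT match:
  55.235.52.96/28 (55.235.52.96 - 55.235.52.111) does not contain 55.235.52.116
  55.235.53.0/25 (55.235.53.0 - 55.235.53.127) does not contain 55.235.52.116
  55.235.48.0/23 (55.235.48.0 - 55.235.49.255) does not contain 55.235.52.116
  55.235.16.0/20 (55.235.16.0 - 55.235.31.255) does not contain 55.235.52.116
  55.251.0.0/18 (55.251.0.0 - 55.251.63.255) does not contain 55.235.52.116
  55.235.128.0/17 (55.235.128.0 - 55.235.255.255) does not contain 55.235.52.116
Longest matching prefix is /15 -> next hop R7.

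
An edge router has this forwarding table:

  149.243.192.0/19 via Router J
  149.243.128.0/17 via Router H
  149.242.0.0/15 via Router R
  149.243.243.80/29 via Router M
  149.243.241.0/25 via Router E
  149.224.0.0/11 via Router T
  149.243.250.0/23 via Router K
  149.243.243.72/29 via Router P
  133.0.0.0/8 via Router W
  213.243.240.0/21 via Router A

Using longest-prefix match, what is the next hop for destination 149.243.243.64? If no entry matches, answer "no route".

Router H

Routes whose prefix contains 149.243.243.64:
  149.224.0.0/11 (149.224.0.0 - 149.255.255.255) -> Router T
  149.242.0.0/15 (149.242.0.0 - 149.243.255.255) -> Router R
  149.243.128.0/17 (149.243.128.0 - 149.243.255.255) -> Router H
More-specific entries that do NOT match:
  149.243.243.80/29 (149.243.243.80 - 149.243.243.87) does not contain 149.243.243.64
  149.243.243.72/29 (149.243.243.72 - 149.243.243.79) does not contain 149.243.243.64
  149.243.241.0/25 (149.243.241.0 - 149.243.241.127) does not contain 149.243.243.64
  149.243.250.0/23 (149.243.250.0 - 149.243.251.255) does not contain 149.243.243.64
  213.243.240.0/21 (213.243.240.0 - 213.243.247.255) does not contain 149.243.243.64
  149.243.192.0/19 (149.243.192.0 - 149.243.223.255) does not contain 149.243.243.64
Longest matching prefix is /17 -> next hop Router H.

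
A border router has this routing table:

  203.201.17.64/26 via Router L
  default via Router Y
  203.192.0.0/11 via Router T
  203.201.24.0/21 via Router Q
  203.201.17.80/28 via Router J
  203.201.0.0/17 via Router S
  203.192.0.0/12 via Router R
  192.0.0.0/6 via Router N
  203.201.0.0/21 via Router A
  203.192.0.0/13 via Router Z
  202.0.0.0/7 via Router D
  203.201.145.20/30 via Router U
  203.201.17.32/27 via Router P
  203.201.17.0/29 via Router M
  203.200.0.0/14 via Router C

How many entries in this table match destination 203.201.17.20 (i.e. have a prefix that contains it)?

Prefixes containing 203.201.17.20:
  0.0.0.0/0 (default, matches everything)
  202.0.0.0/7 (202.0.0.0 - 203.255.255.255)
  203.192.0.0/11 (203.192.0.0 - 203.223.255.255)
  203.192.0.0/12 (203.192.0.0 - 203.207.255.255)
  203.200.0.0/14 (203.200.0.0 - 203.203.255.255)
  203.201.0.0/17 (203.201.0.0 - 203.201.127.255)
Total matching entries: 6.

6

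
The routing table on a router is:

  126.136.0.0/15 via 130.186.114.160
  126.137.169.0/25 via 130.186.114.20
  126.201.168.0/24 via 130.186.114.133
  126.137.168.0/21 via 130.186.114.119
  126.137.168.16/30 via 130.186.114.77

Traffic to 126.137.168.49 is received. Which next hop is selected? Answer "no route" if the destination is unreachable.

Routes whose prefix contains 126.137.168.49:
  126.136.0.0/15 (126.136.0.0 - 126.137.255.255) -> 130.186.114.160
  126.137.168.0/21 (126.137.168.0 - 126.137.175.255) -> 130.186.114.119
More-specific entries that do NOT match:
  126.137.168.16/30 (126.137.168.16 - 126.137.168.19) does not contain 126.137.168.49
  126.137.169.0/25 (126.137.169.0 - 126.137.169.127) does not contain 126.137.168.49
  126.201.168.0/24 (126.201.168.0 - 126.201.168.255) does not contain 126.137.168.49
Longest matching prefix is /21 -> next hop 130.186.114.119.

130.186.114.119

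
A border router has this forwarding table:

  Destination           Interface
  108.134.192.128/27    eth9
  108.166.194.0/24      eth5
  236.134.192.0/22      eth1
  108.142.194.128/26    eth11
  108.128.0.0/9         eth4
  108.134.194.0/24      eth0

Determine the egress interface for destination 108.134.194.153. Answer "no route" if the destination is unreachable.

eth0

Routes whose prefix contains 108.134.194.153:
  108.128.0.0/9 (108.128.0.0 - 108.255.255.255) -> eth4
  108.134.194.0/24 (108.134.194.0 - 108.134.194.255) -> eth0
More-specific entries that do NOT match:
  108.134.192.128/27 (108.134.192.128 - 108.134.192.159) does not contain 108.134.194.153
  108.142.194.128/26 (108.142.194.128 - 108.142.194.191) does not contain 108.134.194.153
Longest matching prefix is /24 -> interface eth0.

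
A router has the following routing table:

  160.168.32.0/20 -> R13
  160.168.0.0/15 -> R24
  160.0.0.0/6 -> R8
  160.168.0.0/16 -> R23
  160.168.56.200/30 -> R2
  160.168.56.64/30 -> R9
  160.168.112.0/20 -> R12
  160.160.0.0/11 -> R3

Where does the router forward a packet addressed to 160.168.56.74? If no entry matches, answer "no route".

Routes whose prefix contains 160.168.56.74:
  160.0.0.0/6 (160.0.0.0 - 163.255.255.255) -> R8
  160.160.0.0/11 (160.160.0.0 - 160.191.255.255) -> R3
  160.168.0.0/15 (160.168.0.0 - 160.169.255.255) -> R24
  160.168.0.0/16 (160.168.0.0 - 160.168.255.255) -> R23
More-specific entries that do NOT match:
  160.168.56.200/30 (160.168.56.200 - 160.168.56.203) does not contain 160.168.56.74
  160.168.56.64/30 (160.168.56.64 - 160.168.56.67) does not contain 160.168.56.74
  160.168.32.0/20 (160.168.32.0 - 160.168.47.255) does not contain 160.168.56.74
  160.168.112.0/20 (160.168.112.0 - 160.168.127.255) does not contain 160.168.56.74
Longest matching prefix is /16 -> next hop R23.

R23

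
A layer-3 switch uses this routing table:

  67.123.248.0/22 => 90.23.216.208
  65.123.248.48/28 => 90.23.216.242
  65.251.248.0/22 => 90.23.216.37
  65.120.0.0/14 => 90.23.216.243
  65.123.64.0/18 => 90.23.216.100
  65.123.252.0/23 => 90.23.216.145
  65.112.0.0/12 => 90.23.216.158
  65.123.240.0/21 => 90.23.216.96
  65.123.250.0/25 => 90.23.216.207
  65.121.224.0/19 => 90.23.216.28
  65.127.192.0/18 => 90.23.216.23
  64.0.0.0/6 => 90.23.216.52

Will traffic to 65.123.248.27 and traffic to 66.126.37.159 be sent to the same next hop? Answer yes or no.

no

65.123.248.27: longest match 65.120.0.0/14 -> 90.23.216.243
66.126.37.159: longest match 64.0.0.0/6 -> 90.23.216.52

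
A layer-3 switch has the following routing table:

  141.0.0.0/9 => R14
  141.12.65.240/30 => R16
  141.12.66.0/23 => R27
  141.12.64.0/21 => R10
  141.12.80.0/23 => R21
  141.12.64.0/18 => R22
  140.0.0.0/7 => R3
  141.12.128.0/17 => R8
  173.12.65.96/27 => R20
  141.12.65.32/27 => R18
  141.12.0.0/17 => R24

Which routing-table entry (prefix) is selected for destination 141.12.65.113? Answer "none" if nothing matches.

141.12.64.0/21

Entries matching 141.12.65.113:
  140.0.0.0/7 (140.0.0.0 - 141.255.255.255)
  141.0.0.0/9 (141.0.0.0 - 141.127.255.255)
  141.12.0.0/17 (141.12.0.0 - 141.12.127.255)
  141.12.64.0/18 (141.12.64.0 - 141.12.127.255)
  141.12.64.0/21 (141.12.64.0 - 141.12.71.255)
Most specific is 141.12.64.0/21.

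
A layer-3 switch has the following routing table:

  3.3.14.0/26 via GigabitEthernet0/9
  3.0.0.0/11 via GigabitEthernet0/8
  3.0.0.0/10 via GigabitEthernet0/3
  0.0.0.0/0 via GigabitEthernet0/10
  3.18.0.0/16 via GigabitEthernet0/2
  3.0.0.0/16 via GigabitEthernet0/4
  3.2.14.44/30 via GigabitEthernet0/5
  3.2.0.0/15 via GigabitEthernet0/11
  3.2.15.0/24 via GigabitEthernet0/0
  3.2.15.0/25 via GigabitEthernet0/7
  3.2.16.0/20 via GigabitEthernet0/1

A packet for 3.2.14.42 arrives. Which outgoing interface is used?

GigabitEthernet0/11

Routes whose prefix contains 3.2.14.42:
  0.0.0.0/0 (default, matches everything) -> GigabitEthernet0/10
  3.0.0.0/10 (3.0.0.0 - 3.63.255.255) -> GigabitEthernet0/3
  3.0.0.0/11 (3.0.0.0 - 3.31.255.255) -> GigabitEthernet0/8
  3.2.0.0/15 (3.2.0.0 - 3.3.255.255) -> GigabitEthernet0/11
More-specific entries that do NOT match:
  3.2.14.44/30 (3.2.14.44 - 3.2.14.47) does not contain 3.2.14.42
  3.3.14.0/26 (3.3.14.0 - 3.3.14.63) does not contain 3.2.14.42
  3.2.15.0/25 (3.2.15.0 - 3.2.15.127) does not contain 3.2.14.42
  3.2.15.0/24 (3.2.15.0 - 3.2.15.255) does not contain 3.2.14.42
  3.2.16.0/20 (3.2.16.0 - 3.2.31.255) does not contain 3.2.14.42
  3.18.0.0/16 (3.18.0.0 - 3.18.255.255) does not contain 3.2.14.42
  3.0.0.0/16 (3.0.0.0 - 3.0.255.255) does not contain 3.2.14.42
Longest matching prefix is /15 -> interface GigabitEthernet0/11.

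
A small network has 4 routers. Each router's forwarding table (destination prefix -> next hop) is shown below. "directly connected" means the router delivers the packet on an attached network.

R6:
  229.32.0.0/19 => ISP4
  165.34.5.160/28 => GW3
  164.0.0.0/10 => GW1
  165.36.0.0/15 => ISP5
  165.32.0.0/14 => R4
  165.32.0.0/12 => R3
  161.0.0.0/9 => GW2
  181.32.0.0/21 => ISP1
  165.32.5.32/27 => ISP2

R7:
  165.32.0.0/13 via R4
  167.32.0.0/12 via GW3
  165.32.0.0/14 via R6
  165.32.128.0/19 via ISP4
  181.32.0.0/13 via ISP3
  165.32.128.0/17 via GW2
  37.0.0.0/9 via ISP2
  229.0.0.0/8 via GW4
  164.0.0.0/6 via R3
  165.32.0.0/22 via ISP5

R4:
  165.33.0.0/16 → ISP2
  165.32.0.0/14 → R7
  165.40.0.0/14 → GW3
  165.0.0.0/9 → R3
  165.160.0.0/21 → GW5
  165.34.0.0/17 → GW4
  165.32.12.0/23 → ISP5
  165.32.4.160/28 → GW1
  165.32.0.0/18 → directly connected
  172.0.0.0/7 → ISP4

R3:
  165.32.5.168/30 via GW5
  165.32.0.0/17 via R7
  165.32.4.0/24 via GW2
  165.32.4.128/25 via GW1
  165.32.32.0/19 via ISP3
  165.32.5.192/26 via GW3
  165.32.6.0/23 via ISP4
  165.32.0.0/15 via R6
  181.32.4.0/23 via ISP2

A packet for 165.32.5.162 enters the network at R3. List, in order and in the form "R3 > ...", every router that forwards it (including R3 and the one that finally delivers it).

At R3: longest match for 165.32.5.162 is 165.32.0.0/17 -> R7
At R7: longest match for 165.32.5.162 is 165.32.0.0/14 -> R6
At R6: longest match for 165.32.5.162 is 165.32.0.0/14 -> R4
At R4: longest match for 165.32.5.162 is 165.32.0.0/18 -> directly connected

R3 > R7 > R6 > R4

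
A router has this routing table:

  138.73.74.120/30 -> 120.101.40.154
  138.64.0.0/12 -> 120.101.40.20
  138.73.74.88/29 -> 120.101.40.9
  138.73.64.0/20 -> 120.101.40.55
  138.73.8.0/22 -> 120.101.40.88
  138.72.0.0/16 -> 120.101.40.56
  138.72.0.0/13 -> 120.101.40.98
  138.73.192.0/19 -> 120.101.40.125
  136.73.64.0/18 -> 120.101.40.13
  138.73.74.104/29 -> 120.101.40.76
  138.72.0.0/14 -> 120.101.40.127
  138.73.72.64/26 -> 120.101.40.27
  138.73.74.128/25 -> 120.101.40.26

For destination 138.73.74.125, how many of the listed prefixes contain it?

Prefixes containing 138.73.74.125:
  138.64.0.0/12 (138.64.0.0 - 138.79.255.255)
  138.72.0.0/13 (138.72.0.0 - 138.79.255.255)
  138.72.0.0/14 (138.72.0.0 - 138.75.255.255)
  138.73.64.0/20 (138.73.64.0 - 138.73.79.255)
Total matching entries: 4.

4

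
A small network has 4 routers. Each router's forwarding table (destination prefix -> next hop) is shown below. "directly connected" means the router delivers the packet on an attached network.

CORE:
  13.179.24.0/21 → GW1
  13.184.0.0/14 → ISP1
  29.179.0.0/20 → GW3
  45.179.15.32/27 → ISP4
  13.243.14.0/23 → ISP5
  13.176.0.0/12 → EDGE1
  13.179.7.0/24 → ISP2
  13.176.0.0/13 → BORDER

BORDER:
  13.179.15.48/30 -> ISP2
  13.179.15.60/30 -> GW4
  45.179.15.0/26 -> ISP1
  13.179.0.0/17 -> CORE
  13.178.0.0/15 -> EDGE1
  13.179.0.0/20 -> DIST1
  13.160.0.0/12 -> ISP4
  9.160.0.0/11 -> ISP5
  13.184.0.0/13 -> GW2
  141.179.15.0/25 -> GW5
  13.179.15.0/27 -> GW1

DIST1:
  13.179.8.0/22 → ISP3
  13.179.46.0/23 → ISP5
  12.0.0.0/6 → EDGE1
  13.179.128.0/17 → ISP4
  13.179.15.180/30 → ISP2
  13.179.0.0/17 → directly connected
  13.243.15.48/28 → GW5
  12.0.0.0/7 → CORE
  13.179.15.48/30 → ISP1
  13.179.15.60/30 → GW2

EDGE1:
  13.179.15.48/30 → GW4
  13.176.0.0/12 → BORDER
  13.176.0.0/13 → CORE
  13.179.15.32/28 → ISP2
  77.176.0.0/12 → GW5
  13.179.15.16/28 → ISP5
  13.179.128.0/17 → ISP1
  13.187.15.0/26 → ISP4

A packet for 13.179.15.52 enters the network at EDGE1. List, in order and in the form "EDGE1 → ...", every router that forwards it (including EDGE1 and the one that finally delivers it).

EDGE1 → CORE → BORDER → DIST1

At EDGE1: longest match for 13.179.15.52 is 13.176.0.0/13 -> CORE
At CORE: longest match for 13.179.15.52 is 13.176.0.0/13 -> BORDER
At BORDER: longest match for 13.179.15.52 is 13.179.0.0/20 -> DIST1
At DIST1: longest match for 13.179.15.52 is 13.179.0.0/17 -> directly connected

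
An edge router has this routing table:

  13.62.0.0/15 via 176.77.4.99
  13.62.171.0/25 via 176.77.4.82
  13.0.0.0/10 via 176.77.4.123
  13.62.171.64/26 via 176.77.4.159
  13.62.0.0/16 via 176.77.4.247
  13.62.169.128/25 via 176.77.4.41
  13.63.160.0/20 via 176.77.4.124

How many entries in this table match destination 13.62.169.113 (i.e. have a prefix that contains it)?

Prefixes containing 13.62.169.113:
  13.0.0.0/10 (13.0.0.0 - 13.63.255.255)
  13.62.0.0/15 (13.62.0.0 - 13.63.255.255)
  13.62.0.0/16 (13.62.0.0 - 13.62.255.255)
Total matching entries: 3.

3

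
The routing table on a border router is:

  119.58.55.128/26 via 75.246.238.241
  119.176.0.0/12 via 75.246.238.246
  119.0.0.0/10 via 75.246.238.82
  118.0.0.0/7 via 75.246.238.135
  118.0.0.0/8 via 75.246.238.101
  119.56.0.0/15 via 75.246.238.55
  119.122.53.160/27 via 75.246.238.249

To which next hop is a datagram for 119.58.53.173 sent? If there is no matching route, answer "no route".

Routes whose prefix contains 119.58.53.173:
  118.0.0.0/7 (118.0.0.0 - 119.255.255.255) -> 75.246.238.135
  119.0.0.0/10 (119.0.0.0 - 119.63.255.255) -> 75.246.238.82
More-specific entries that do NOT match:
  119.122.53.160/27 (119.122.53.160 - 119.122.53.191) does not contain 119.58.53.173
  119.58.55.128/26 (119.58.55.128 - 119.58.55.191) does not contain 119.58.53.173
  119.56.0.0/15 (119.56.0.0 - 119.57.255.255) does not contain 119.58.53.173
  119.176.0.0/12 (119.176.0.0 - 119.191.255.255) does not contain 119.58.53.173
Longest matching prefix is /10 -> next hop 75.246.238.82.

75.246.238.82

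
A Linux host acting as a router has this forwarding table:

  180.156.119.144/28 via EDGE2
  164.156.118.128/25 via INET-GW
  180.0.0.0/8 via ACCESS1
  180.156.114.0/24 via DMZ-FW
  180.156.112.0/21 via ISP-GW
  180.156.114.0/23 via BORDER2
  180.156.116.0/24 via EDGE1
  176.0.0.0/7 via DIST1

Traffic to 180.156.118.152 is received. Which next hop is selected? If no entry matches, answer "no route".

Routes whose prefix contains 180.156.118.152:
  180.0.0.0/8 (180.0.0.0 - 180.255.255.255) -> ACCESS1
  180.156.112.0/21 (180.156.112.0 - 180.156.119.255) -> ISP-GW
More-specific entries that do NOT match:
  180.156.119.144/28 (180.156.119.144 - 180.156.119.159) does not contain 180.156.118.152
  164.156.118.128/25 (164.156.118.128 - 164.156.118.255) does not contain 180.156.118.152
  180.156.114.0/24 (180.156.114.0 - 180.156.114.255) does not contain 180.156.118.152
  180.156.116.0/24 (180.156.116.0 - 180.156.116.255) does not contain 180.156.118.152
  180.156.114.0/23 (180.156.114.0 - 180.156.115.255) does not contain 180.156.118.152
Longest matching prefix is /21 -> next hop ISP-GW.

ISP-GW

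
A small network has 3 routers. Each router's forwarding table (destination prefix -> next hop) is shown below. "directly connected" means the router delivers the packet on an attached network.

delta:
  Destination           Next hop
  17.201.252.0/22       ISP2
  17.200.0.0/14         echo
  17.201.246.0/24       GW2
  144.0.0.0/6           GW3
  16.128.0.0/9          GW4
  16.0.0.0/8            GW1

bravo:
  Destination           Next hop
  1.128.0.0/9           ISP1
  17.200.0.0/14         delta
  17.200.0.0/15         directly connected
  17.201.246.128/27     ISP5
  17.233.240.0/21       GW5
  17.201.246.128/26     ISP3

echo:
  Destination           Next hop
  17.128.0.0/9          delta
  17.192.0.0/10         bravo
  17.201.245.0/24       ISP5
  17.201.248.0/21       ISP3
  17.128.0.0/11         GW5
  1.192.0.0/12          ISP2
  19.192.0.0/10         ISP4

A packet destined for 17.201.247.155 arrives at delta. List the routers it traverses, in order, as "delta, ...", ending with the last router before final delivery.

At delta: longest match for 17.201.247.155 is 17.200.0.0/14 -> echo
At echo: longest match for 17.201.247.155 is 17.192.0.0/10 -> bravo
At bravo: longest match for 17.201.247.155 is 17.200.0.0/15 -> directly connected

delta, echo, bravo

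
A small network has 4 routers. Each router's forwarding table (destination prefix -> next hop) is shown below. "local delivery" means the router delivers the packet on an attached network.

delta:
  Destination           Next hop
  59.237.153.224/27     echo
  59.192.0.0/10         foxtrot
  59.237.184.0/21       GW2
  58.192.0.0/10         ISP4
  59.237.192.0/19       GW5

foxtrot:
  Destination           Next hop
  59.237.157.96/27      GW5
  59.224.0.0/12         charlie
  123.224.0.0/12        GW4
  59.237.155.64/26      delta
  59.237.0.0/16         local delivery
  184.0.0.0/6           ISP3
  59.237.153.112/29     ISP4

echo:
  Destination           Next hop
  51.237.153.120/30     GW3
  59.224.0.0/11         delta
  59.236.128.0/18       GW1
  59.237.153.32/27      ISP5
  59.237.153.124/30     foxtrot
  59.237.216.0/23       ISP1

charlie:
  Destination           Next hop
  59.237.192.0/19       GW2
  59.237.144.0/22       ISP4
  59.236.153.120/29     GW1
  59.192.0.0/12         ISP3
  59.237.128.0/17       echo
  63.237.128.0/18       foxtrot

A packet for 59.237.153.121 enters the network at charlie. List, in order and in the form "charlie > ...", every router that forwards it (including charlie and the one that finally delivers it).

At charlie: longest match for 59.237.153.121 is 59.237.128.0/17 -> echo
At echo: longest match for 59.237.153.121 is 59.224.0.0/11 -> delta
At delta: longest match for 59.237.153.121 is 59.192.0.0/10 -> foxtrot
At foxtrot: longest match for 59.237.153.121 is 59.237.0.0/16 -> local delivery

charlie > echo > delta > foxtrot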